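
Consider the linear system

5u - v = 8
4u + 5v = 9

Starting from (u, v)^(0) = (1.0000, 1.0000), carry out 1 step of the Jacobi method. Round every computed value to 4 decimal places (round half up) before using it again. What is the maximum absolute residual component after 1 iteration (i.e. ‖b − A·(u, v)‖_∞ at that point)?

3.2000

Iteration 1:
  u = (8 - (-1)·1.0000) / (5) = 1.8000
  v = (9 - (4)·1.0000) / (5) = 1.0000
Residual b − A·x = (0.0000, -3.2000); ∞-norm = 3.2000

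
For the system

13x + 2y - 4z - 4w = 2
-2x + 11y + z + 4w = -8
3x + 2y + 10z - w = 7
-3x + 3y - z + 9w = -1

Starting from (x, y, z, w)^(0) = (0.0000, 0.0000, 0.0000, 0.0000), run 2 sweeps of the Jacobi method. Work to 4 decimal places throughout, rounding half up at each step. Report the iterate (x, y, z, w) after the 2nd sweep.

(0.4469, -0.7225, 0.7882, 0.2604)

Iteration 1:
  x = (2 - (2)·0.0000 - (-4)·0.0000 - (-4)·0.0000) / (13) = 0.1538
  y = (-8 - (-2)·0.0000 - (1)·0.0000 - (4)·0.0000) / (11) = -0.7273
  z = (7 - (3)·0.0000 - (2)·0.0000 - (-1)·0.0000) / (10) = 0.7000
  w = (-1 - (-3)·0.0000 - (3)·0.0000 - (-1)·0.0000) / (9) = -0.1111
Iteration 2:
  x = (2 - (2)·-0.7273 - (-4)·0.7000 - (-4)·-0.1111) / (13) = 0.4469
  y = (-8 - (-2)·0.1538 - (1)·0.7000 - (4)·-0.1111) / (11) = -0.7225
  z = (7 - (3)·0.1538 - (2)·-0.7273 - (-1)·-0.1111) / (10) = 0.7882
  w = (-1 - (-3)·0.1538 - (3)·-0.7273 - (-1)·0.7000) / (9) = 0.2604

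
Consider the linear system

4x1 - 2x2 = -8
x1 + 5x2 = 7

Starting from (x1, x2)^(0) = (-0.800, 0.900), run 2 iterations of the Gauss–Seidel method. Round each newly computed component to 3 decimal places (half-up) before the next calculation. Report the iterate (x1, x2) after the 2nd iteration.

Iteration 1:
  x1 = (-8 - (-2)·0.900) / (4) = -1.550
  x2 = (7 - (1)·-1.550) / (5) = 1.710
Iteration 2:
  x1 = (-8 - (-2)·1.710) / (4) = -1.145
  x2 = (7 - (1)·-1.145) / (5) = 1.629

(-1.145, 1.629)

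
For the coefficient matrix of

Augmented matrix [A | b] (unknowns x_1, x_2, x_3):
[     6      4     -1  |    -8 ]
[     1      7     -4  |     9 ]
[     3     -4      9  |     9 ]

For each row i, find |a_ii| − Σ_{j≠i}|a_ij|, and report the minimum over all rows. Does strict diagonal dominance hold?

row 1: |6| − (4+1) = 1
row 2: |7| − (1+4) = 2
row 3: |9| − (3+4) = 2
minimum over rows = 1 → strictly diagonally dominant (convergence guaranteed)

1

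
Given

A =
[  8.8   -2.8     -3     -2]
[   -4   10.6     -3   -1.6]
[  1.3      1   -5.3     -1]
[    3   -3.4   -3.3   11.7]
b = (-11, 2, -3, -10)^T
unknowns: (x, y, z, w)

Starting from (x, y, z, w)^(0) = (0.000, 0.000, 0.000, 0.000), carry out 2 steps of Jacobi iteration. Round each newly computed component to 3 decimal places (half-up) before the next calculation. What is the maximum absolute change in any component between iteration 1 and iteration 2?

0.535

Iteration 1:
  x = (-11 - (-2.8)·0.000 - (-3)·0.000 - (-2)·0.000) / (8.8) = -1.250
  y = (2 - (-4)·0.000 - (-3)·0.000 - (-1.6)·0.000) / (10.6) = 0.189
  z = (-3 - (1.3)·0.000 - (1)·0.000 - (-1)·0.000) / (-5.3) = 0.566
  w = (-10 - (3)·0.000 - (-3.4)·0.000 - (-3.3)·0.000) / (11.7) = -0.855
Iteration 2:
  x = (-11 - (-2.8)·0.189 - (-3)·0.566 - (-2)·-0.855) / (8.8) = -1.191
  y = (2 - (-4)·-1.250 - (-3)·0.566 - (-1.6)·-0.855) / (10.6) = -0.252
  z = (-3 - (1.3)·-1.250 - (1)·0.189 - (-1)·-0.855) / (-5.3) = 0.456
  w = (-10 - (3)·-1.250 - (-3.4)·0.189 - (-3.3)·0.566) / (11.7) = -0.320
Change: (0.059, -0.441, -0.110, 0.535) → max |·| = 0.535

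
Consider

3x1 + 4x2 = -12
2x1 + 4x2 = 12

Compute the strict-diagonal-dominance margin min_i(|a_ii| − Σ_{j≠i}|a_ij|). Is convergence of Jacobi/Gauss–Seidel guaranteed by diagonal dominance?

row 1: |3| − (4) = -1
row 2: |4| − (2) = 2
minimum over rows = -1 → not strictly diagonally dominant

-1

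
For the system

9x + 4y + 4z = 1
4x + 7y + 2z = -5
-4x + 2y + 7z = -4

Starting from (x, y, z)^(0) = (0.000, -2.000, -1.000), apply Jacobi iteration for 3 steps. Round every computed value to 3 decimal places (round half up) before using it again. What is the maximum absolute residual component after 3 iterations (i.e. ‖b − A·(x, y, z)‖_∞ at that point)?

Iteration 1:
  x = (1 - (4)·-2.000 - (4)·-1.000) / (9) = 1.444
  y = (-5 - (4)·0.000 - (2)·-1.000) / (7) = -0.429
  z = (-4 - (-4)·0.000 - (2)·-2.000) / (7) = 0.000
Iteration 2:
  x = (1 - (4)·-0.429 - (4)·0.000) / (9) = 0.302
  y = (-5 - (4)·1.444 - (2)·0.000) / (7) = -1.539
  z = (-4 - (-4)·1.444 - (2)·-0.429) / (7) = 0.376
Iteration 3:
  x = (1 - (4)·-1.539 - (4)·0.376) / (9) = 0.628
  y = (-5 - (4)·0.302 - (2)·0.376) / (7) = -0.994
  z = (-4 - (-4)·0.302 - (2)·-1.539) / (7) = 0.041
Residual b − A·x = (-0.840, -0.636, 0.213); ∞-norm = 0.840

0.840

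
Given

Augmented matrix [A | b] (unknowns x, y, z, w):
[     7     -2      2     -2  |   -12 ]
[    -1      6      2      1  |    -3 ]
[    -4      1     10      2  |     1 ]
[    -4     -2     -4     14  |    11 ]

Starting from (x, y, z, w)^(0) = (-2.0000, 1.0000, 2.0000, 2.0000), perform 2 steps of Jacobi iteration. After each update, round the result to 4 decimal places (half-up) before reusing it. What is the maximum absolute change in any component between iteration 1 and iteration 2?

1.3404

Iteration 1:
  x = (-12 - (-2)·1.0000 - (2)·2.0000 - (-2)·2.0000) / (7) = -1.4286
  y = (-3 - (-1)·-2.0000 - (2)·2.0000 - (1)·2.0000) / (6) = -1.8333
  z = (1 - (-4)·-2.0000 - (1)·1.0000 - (2)·2.0000) / (10) = -1.2000
  w = (11 - (-4)·-2.0000 - (-2)·1.0000 - (-4)·2.0000) / (14) = 0.9286
Iteration 2:
  x = (-12 - (-2)·-1.8333 - (2)·-1.2000 - (-2)·0.9286) / (7) = -1.6299
  y = (-3 - (-1)·-1.4286 - (2)·-1.2000 - (1)·0.9286) / (6) = -0.4929
  z = (1 - (-4)·-1.4286 - (1)·-1.8333 - (2)·0.9286) / (10) = -0.4738
  w = (11 - (-4)·-1.4286 - (-2)·-1.8333 - (-4)·-1.2000) / (14) = -0.2272
Change: (-0.2013, 1.3404, 0.7262, -1.1558) → max |·| = 1.3404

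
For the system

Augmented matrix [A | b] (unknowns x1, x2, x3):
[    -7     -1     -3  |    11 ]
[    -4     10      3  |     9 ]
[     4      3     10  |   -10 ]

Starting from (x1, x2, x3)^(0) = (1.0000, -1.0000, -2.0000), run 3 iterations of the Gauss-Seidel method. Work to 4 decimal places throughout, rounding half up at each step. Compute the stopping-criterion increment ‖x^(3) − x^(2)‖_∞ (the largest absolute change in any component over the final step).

Iteration 1:
  x1 = (11 - (-1)·-1.0000 - (-3)·-2.0000) / (-7) = -0.5714
  x2 = (9 - (-4)·-0.5714 - (3)·-2.0000) / (10) = 1.2714
  x3 = (-10 - (4)·-0.5714 - (3)·1.2714) / (10) = -1.1529
Iteration 2:
  x1 = (11 - (-1)·1.2714 - (-3)·-1.1529) / (-7) = -1.2590
  x2 = (9 - (-4)·-1.2590 - (3)·-1.1529) / (10) = 0.7423
  x3 = (-10 - (4)·-1.2590 - (3)·0.7423) / (10) = -0.7191
Iteration 3:
  x1 = (11 - (-1)·0.7423 - (-3)·-0.7191) / (-7) = -1.3693
  x2 = (9 - (-4)·-1.3693 - (3)·-0.7191) / (10) = 0.5680
  x3 = (-10 - (4)·-1.3693 - (3)·0.5680) / (10) = -0.6227
Change: (-0.1103, -0.1743, 0.0964) → max |·| = 0.1743

0.1743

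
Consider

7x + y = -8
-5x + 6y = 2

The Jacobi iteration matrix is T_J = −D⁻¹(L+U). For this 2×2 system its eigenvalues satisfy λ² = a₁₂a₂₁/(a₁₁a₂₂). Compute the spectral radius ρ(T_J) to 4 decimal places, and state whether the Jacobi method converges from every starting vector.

0.3450

a₁₂a₂₁/(a₁₁a₂₂) = (1)·(-5) / ((7)·(6)) = -0.119048
ρ = √|-0.119048| = √0.119048 = 0.3450
ρ < 1, so Jacobi converges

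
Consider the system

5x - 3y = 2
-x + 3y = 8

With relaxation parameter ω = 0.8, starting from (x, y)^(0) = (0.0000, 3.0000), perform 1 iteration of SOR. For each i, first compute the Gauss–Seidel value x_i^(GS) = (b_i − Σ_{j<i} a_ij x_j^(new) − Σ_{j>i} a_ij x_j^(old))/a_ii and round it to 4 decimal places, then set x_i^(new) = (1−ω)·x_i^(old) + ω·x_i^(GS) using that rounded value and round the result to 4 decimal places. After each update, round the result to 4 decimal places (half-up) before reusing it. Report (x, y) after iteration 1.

Iteration 1:
  x: GS value = (2 - (-3)·3.0000) / (5) = 2.2000;  x ← (1−ω)·0.0000 + ω·2.2000 = 1.7600
  y: GS value = (8 - (-1)·1.7600) / (3) = 3.2533;  y ← (1−ω)·3.0000 + ω·3.2533 = 3.2026

(1.7600, 3.2026)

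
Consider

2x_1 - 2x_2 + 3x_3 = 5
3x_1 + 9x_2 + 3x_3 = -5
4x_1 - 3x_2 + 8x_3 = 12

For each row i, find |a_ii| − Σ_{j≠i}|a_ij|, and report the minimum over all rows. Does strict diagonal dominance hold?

-3

row 1: |2| − (2+3) = -3
row 2: |9| − (3+3) = 3
row 3: |8| − (4+3) = 1
minimum over rows = -3 → not strictly diagonally dominant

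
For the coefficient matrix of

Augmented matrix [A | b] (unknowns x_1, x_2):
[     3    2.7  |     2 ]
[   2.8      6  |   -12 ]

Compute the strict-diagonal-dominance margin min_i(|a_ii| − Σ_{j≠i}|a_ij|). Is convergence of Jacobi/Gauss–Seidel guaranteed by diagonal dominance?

row 1: |3| − (2.7) = 0.3
row 2: |6| − (2.8) = 3.2
minimum over rows = 0.3 → strictly diagonally dominant (convergence guaranteed)

0.3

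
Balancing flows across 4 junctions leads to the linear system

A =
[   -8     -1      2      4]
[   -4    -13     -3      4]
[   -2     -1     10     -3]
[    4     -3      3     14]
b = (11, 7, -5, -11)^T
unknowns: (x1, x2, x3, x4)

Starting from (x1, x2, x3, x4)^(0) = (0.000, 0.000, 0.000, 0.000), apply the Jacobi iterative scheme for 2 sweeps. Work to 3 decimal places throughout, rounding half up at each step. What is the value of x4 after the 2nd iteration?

-0.401

Iteration 1:
  x1 = (11 - (-1)·0.000 - (2)·0.000 - (4)·0.000) / (-8) = -1.375
  x2 = (7 - (-4)·0.000 - (-3)·0.000 - (4)·0.000) / (-13) = -0.538
  x3 = (-5 - (-2)·0.000 - (-1)·0.000 - (-3)·0.000) / (10) = -0.500
  x4 = (-11 - (4)·0.000 - (-3)·0.000 - (3)·0.000) / (14) = -0.786
Iteration 2:
  x1 = (11 - (-1)·-0.538 - (2)·-0.500 - (4)·-0.786) / (-8) = -1.826
  x2 = (7 - (-4)·-1.375 - (-3)·-0.500 - (4)·-0.786) / (-13) = -0.242
  x3 = (-5 - (-2)·-1.375 - (-1)·-0.538 - (-3)·-0.786) / (10) = -1.065
  x4 = (-11 - (4)·-1.375 - (-3)·-0.538 - (3)·-0.500) / (14) = -0.401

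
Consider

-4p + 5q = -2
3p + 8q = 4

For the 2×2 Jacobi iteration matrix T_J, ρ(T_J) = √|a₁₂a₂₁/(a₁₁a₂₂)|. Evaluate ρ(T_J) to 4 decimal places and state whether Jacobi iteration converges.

a₁₂a₂₁/(a₁₁a₂₂) = (5)·(3) / ((-4)·(8)) = -0.468750
ρ = √|-0.468750| = √0.468750 = 0.6847
ρ < 1, so Jacobi converges

0.6847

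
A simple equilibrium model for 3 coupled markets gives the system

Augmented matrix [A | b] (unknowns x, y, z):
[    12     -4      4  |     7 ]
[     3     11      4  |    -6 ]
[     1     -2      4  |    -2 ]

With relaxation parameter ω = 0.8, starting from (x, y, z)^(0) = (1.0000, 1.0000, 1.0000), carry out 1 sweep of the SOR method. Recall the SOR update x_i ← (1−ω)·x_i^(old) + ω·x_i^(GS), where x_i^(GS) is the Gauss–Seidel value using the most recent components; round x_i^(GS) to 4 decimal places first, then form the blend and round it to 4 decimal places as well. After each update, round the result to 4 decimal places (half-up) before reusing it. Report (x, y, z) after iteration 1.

(0.6666, -0.6727, -0.6024)

Iteration 1:
  x: GS value = (7 - (-4)·1.0000 - (4)·1.0000) / (12) = 0.5833;  x ← (1−ω)·1.0000 + ω·0.5833 = 0.6666
  y: GS value = (-6 - (3)·0.6666 - (4)·1.0000) / (11) = -1.0909;  y ← (1−ω)·1.0000 + ω·-1.0909 = -0.6727
  z: GS value = (-2 - (1)·0.6666 - (-2)·-0.6727) / (4) = -1.0030;  z ← (1−ω)·1.0000 + ω·-1.0030 = -0.6024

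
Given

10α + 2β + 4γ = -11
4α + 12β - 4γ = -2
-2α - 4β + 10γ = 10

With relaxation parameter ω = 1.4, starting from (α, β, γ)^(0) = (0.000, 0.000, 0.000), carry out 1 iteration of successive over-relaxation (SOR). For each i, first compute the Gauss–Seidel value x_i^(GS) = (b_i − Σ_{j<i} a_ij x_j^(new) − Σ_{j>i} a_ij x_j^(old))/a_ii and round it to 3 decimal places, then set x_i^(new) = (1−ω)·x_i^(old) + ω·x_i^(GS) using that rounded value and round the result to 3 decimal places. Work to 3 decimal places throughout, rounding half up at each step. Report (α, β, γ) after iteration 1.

Iteration 1:
  α: GS value = (-11 - (2)·0.000 - (4)·0.000) / (10) = -1.100;  α ← (1−ω)·0.000 + ω·-1.100 = -1.540
  β: GS value = (-2 - (4)·-1.540 - (-4)·0.000) / (12) = 0.347;  β ← (1−ω)·0.000 + ω·0.347 = 0.486
  γ: GS value = (10 - (-2)·-1.540 - (-4)·0.486) / (10) = 0.886;  γ ← (1−ω)·0.000 + ω·0.886 = 1.240

(-1.540, 0.486, 1.240)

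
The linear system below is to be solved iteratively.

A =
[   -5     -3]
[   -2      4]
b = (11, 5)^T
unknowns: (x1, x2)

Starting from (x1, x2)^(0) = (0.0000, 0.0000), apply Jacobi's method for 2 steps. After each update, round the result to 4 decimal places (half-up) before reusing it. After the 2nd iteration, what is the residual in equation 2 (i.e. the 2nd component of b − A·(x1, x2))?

-1.5000

Iteration 1:
  x1 = (11 - (-3)·0.0000) / (-5) = -2.2000
  x2 = (5 - (-2)·0.0000) / (4) = 1.2500
Iteration 2:
  x1 = (11 - (-3)·1.2500) / (-5) = -2.9500
  x2 = (5 - (-2)·-2.2000) / (4) = 0.1500
Residual b − A·x = (-3.3000, -1.5000)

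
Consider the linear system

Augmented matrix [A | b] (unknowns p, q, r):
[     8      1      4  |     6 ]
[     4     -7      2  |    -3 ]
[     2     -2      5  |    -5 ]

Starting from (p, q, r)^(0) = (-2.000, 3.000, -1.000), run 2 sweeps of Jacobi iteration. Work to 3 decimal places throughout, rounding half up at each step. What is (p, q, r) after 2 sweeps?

Iteration 1:
  p = (6 - (1)·3.000 - (4)·-1.000) / (8) = 0.875
  q = (-3 - (4)·-2.000 - (2)·-1.000) / (-7) = -1.000
  r = (-5 - (2)·-2.000 - (-2)·3.000) / (5) = 1.000
Iteration 2:
  p = (6 - (1)·-1.000 - (4)·1.000) / (8) = 0.375
  q = (-3 - (4)·0.875 - (2)·1.000) / (-7) = 1.214
  r = (-5 - (2)·0.875 - (-2)·-1.000) / (5) = -1.750

(0.375, 1.214, -1.750)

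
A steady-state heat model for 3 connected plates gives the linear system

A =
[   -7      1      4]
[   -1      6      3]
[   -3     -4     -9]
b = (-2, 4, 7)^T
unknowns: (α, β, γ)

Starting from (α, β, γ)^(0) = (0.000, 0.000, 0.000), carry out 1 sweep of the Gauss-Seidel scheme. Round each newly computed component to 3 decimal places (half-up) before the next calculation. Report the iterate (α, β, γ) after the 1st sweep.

Iteration 1:
  α = (-2 - (1)·0.000 - (4)·0.000) / (-7) = 0.286
  β = (4 - (-1)·0.286 - (3)·0.000) / (6) = 0.714
  γ = (7 - (-3)·0.286 - (-4)·0.714) / (-9) = -1.190

(0.286, 0.714, -1.190)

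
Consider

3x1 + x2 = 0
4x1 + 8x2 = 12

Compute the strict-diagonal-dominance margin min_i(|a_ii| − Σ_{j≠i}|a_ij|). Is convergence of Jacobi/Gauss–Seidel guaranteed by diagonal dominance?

2

row 1: |3| − (1) = 2
row 2: |8| − (4) = 4
minimum over rows = 2 → strictly diagonally dominant (convergence guaranteed)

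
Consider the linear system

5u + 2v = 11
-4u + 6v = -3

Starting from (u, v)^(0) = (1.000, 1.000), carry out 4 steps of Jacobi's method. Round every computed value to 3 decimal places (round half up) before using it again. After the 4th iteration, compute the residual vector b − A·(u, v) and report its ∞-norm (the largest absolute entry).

Iteration 1:
  u = (11 - (2)·1.000) / (5) = 1.800
  v = (-3 - (-4)·1.000) / (6) = 0.167
Iteration 2:
  u = (11 - (2)·0.167) / (5) = 2.133
  v = (-3 - (-4)·1.800) / (6) = 0.700
Iteration 3:
  u = (11 - (2)·0.700) / (5) = 1.920
  v = (-3 - (-4)·2.133) / (6) = 0.922
Iteration 4:
  u = (11 - (2)·0.922) / (5) = 1.831
  v = (-3 - (-4)·1.920) / (6) = 0.780
Residual b − A·x = (0.285, -0.356); ∞-norm = 0.356

0.356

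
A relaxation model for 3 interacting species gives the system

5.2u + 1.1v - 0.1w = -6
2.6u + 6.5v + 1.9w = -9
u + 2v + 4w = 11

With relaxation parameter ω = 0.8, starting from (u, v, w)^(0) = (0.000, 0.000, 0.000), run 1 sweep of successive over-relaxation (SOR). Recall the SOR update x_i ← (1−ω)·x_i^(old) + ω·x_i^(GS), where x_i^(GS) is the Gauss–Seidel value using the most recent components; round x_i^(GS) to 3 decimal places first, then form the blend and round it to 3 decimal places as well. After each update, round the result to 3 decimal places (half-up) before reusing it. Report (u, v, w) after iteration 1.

Iteration 1:
  u: GS value = (-6 - (1.1)·0.000 - (-0.1)·0.000) / (5.2) = -1.154;  u ← (1−ω)·0.000 + ω·-1.154 = -0.923
  v: GS value = (-9 - (2.6)·-0.923 - (1.9)·0.000) / (6.5) = -1.015;  v ← (1−ω)·0.000 + ω·-1.015 = -0.812
  w: GS value = (11 - (1)·-0.923 - (2)·-0.812) / (4) = 3.387;  w ← (1−ω)·0.000 + ω·3.387 = 2.710

(-0.923, -0.812, 2.710)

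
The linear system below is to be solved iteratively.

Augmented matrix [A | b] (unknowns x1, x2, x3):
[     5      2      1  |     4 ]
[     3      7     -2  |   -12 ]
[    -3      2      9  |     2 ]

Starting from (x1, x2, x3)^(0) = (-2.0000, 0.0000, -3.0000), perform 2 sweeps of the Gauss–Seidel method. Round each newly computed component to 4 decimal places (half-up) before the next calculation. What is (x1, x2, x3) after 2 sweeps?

Iteration 1:
  x1 = (4 - (2)·0.0000 - (1)·-3.0000) / (5) = 1.4000
  x2 = (-12 - (3)·1.4000 - (-2)·-3.0000) / (7) = -3.1714
  x3 = (2 - (-3)·1.4000 - (2)·-3.1714) / (9) = 1.3936
Iteration 2:
  x1 = (4 - (2)·-3.1714 - (1)·1.3936) / (5) = 1.7898
  x2 = (-12 - (3)·1.7898 - (-2)·1.3936) / (7) = -2.0832
  x3 = (2 - (-3)·1.7898 - (2)·-2.0832) / (9) = 1.2818

(1.7898, -2.0832, 1.2818)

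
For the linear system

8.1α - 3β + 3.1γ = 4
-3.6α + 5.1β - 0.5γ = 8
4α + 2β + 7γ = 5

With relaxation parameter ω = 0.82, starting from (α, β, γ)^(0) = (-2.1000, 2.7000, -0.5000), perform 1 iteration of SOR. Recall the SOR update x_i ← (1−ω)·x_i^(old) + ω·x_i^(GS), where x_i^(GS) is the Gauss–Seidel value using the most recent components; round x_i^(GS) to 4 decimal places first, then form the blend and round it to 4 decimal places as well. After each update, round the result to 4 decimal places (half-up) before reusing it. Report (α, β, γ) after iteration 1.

(1.0039, 2.3131, -0.5166)

Iteration 1:
  α: GS value = (4 - (-3)·2.7000 - (3.1)·-0.5000) / (8.1) = 1.6852;  α ← (1−ω)·-2.1000 + ω·1.6852 = 1.0039
  β: GS value = (8 - (-3.6)·1.0039 - (-0.5)·-0.5000) / (5.1) = 2.2282;  β ← (1−ω)·2.7000 + ω·2.2282 = 2.3131
  γ: GS value = (5 - (4)·1.0039 - (2)·2.3131) / (7) = -0.5203;  γ ← (1−ω)·-0.5000 + ω·-0.5203 = -0.5166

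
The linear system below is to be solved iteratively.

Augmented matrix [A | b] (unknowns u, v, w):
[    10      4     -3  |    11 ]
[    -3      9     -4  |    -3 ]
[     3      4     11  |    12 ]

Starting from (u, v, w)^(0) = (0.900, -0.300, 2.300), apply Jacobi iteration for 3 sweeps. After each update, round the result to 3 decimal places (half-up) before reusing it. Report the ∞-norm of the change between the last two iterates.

Iteration 1:
  u = (11 - (4)·-0.300 - (-3)·2.300) / (10) = 1.910
  v = (-3 - (-3)·0.900 - (-4)·2.300) / (9) = 0.989
  w = (12 - (3)·0.900 - (4)·-0.300) / (11) = 0.955
Iteration 2:
  u = (11 - (4)·0.989 - (-3)·0.955) / (10) = 0.991
  v = (-3 - (-3)·1.910 - (-4)·0.955) / (9) = 0.728
  w = (12 - (3)·1.910 - (4)·0.989) / (11) = 0.210
Iteration 3:
  u = (11 - (4)·0.728 - (-3)·0.210) / (10) = 0.872
  v = (-3 - (-3)·0.991 - (-4)·0.210) / (9) = 0.090
  w = (12 - (3)·0.991 - (4)·0.728) / (11) = 0.556
Change: (-0.119, -0.638, 0.346) → max |·| = 0.638

0.638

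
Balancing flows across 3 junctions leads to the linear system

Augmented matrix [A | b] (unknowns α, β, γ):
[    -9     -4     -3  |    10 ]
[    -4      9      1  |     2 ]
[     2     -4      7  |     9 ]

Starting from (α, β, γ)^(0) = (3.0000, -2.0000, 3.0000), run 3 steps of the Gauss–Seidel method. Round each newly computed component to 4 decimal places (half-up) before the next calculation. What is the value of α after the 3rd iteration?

Iteration 1:
  α = (10 - (-4)·-2.0000 - (-3)·3.0000) / (-9) = -1.2222
  β = (2 - (-4)·-1.2222 - (1)·3.0000) / (9) = -0.6543
  γ = (9 - (2)·-1.2222 - (-4)·-0.6543) / (7) = 1.2610
Iteration 2:
  α = (10 - (-4)·-0.6543 - (-3)·1.2610) / (-9) = -1.2406
  β = (2 - (-4)·-1.2406 - (1)·1.2610) / (9) = -0.4693
  γ = (9 - (2)·-1.2406 - (-4)·-0.4693) / (7) = 1.3720
Iteration 3:
  α = (10 - (-4)·-0.4693 - (-3)·1.3720) / (-9) = -1.3599
  β = (2 - (-4)·-1.3599 - (1)·1.3720) / (9) = -0.5346
  γ = (9 - (2)·-1.3599 - (-4)·-0.5346) / (7) = 1.3688

-1.3599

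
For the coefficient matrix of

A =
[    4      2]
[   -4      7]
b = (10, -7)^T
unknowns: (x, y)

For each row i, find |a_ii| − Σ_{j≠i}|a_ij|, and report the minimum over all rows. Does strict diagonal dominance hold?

2

row 1: |4| − (2) = 2
row 2: |7| − (4) = 3
minimum over rows = 2 → strictly diagonally dominant (convergence guaranteed)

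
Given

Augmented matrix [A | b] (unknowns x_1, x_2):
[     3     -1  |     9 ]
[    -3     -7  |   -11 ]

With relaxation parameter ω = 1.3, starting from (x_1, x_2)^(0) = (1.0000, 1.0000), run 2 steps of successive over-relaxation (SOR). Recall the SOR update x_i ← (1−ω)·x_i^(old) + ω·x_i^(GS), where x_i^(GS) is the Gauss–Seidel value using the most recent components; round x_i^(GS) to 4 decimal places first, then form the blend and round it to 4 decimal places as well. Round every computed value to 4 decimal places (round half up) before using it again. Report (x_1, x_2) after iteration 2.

Iteration 1:
  x_1: GS value = (9 - (-1)·1.0000) / (3) = 3.3333;  x_1 ← (1−ω)·1.0000 + ω·3.3333 = 4.0333
  x_2: GS value = (-11 - (-3)·4.0333) / (-7) = -0.1571;  x_2 ← (1−ω)·1.0000 + ω·-0.1571 = -0.5042
Iteration 2:
  x_1: GS value = (9 - (-1)·-0.5042) / (3) = 2.8319;  x_1 ← (1−ω)·4.0333 + ω·2.8319 = 2.4715
  x_2: GS value = (-11 - (-3)·2.4715) / (-7) = 0.5122;  x_2 ← (1−ω)·-0.5042 + ω·0.5122 = 0.8171

(2.4715, 0.8171)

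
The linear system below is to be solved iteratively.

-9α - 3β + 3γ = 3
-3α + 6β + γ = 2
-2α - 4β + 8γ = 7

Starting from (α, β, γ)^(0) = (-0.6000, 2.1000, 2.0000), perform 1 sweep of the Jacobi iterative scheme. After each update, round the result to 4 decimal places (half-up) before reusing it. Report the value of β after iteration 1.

-0.3000

Iteration 1:
  α = (3 - (-3)·2.1000 - (3)·2.0000) / (-9) = -0.3667
  β = (2 - (-3)·-0.6000 - (1)·2.0000) / (6) = -0.3000
  γ = (7 - (-2)·-0.6000 - (-4)·2.1000) / (8) = 1.7750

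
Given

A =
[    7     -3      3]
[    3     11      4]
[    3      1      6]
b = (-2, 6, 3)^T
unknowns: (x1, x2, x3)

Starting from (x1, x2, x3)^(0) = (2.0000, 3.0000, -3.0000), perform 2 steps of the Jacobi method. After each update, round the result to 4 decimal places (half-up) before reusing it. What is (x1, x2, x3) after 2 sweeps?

Iteration 1:
  x1 = (-2 - (-3)·3.0000 - (3)·-3.0000) / (7) = 2.2857
  x2 = (6 - (3)·2.0000 - (4)·-3.0000) / (11) = 1.0909
  x3 = (3 - (3)·2.0000 - (1)·3.0000) / (6) = -1.0000
Iteration 2:
  x1 = (-2 - (-3)·1.0909 - (3)·-1.0000) / (7) = 0.6104
  x2 = (6 - (3)·2.2857 - (4)·-1.0000) / (11) = 0.2857
  x3 = (3 - (3)·2.2857 - (1)·1.0909) / (6) = -0.8247

(0.6104, 0.2857, -0.8247)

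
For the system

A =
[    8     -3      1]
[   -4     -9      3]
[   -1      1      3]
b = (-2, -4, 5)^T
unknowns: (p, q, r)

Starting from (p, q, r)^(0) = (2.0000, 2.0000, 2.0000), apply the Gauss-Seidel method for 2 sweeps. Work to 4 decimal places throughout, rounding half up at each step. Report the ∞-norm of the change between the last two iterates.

Iteration 1:
  p = (-2 - (-3)·2.0000 - (1)·2.0000) / (8) = 0.2500
  q = (-4 - (-4)·0.2500 - (3)·2.0000) / (-9) = 1.0000
  r = (5 - (-1)·0.2500 - (1)·1.0000) / (3) = 1.4167
Iteration 2:
  p = (-2 - (-3)·1.0000 - (1)·1.4167) / (8) = -0.0521
  q = (-4 - (-4)·-0.0521 - (3)·1.4167) / (-9) = 0.9398
  r = (5 - (-1)·-0.0521 - (1)·0.9398) / (3) = 1.3360
Change: (-0.3021, -0.0602, -0.0807) → max |·| = 0.3021

0.3021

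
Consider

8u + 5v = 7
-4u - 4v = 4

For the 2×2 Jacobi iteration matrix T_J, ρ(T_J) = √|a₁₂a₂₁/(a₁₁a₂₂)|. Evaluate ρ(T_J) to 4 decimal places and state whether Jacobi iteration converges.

a₁₂a₂₁/(a₁₁a₂₂) = (5)·(-4) / ((8)·(-4)) = 0.625000
ρ = √|0.625000| = √0.625000 = 0.7906
ρ < 1, so Jacobi converges

0.7906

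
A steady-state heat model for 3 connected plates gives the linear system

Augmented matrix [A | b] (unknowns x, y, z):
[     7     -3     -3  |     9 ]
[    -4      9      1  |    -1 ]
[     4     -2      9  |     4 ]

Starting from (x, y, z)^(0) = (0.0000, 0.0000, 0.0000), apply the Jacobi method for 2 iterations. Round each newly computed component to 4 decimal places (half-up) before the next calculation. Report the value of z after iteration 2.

Iteration 1:
  x = (9 - (-3)·0.0000 - (-3)·0.0000) / (7) = 1.2857
  y = (-1 - (-4)·0.0000 - (1)·0.0000) / (9) = -0.1111
  z = (4 - (4)·0.0000 - (-2)·0.0000) / (9) = 0.4444
Iteration 2:
  x = (9 - (-3)·-0.1111 - (-3)·0.4444) / (7) = 1.4286
  y = (-1 - (-4)·1.2857 - (1)·0.4444) / (9) = 0.4109
  z = (4 - (4)·1.2857 - (-2)·-0.1111) / (9) = -0.1517

-0.1517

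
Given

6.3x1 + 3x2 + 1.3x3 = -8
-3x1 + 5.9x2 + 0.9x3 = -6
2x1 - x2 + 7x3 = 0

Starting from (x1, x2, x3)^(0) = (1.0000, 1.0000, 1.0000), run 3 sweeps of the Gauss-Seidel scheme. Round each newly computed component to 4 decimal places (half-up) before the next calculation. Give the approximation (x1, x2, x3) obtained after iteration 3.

(-0.6786, -1.3485, 0.0012)

Iteration 1:
  x1 = (-8 - (3)·1.0000 - (1.3)·1.0000) / (6.3) = -1.9524
  x2 = (-6 - (-3)·-1.9524 - (0.9)·1.0000) / (5.9) = -2.1622
  x3 = (0 - (2)·-1.9524 - (-1)·-2.1622) / (7) = 0.2489
Iteration 2:
  x1 = (-8 - (3)·-2.1622 - (1.3)·0.2489) / (6.3) = -0.2916
  x2 = (-6 - (-3)·-0.2916 - (0.9)·0.2489) / (5.9) = -1.2032
  x3 = (0 - (2)·-0.2916 - (-1)·-1.2032) / (7) = -0.0886
Iteration 3:
  x1 = (-8 - (3)·-1.2032 - (1.3)·-0.0886) / (6.3) = -0.6786
  x2 = (-6 - (-3)·-0.6786 - (0.9)·-0.0886) / (5.9) = -1.3485
  x3 = (0 - (2)·-0.6786 - (-1)·-1.3485) / (7) = 0.0012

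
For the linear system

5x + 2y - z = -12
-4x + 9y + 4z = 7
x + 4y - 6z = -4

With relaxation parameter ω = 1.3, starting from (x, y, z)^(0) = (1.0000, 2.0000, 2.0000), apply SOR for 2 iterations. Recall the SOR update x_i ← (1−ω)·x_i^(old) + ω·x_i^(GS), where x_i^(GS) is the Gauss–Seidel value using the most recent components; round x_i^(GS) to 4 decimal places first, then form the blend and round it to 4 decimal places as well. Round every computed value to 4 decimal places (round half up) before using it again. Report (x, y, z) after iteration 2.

Iteration 1:
  x: GS value = (-12 - (2)·2.0000 - (-1)·2.0000) / (5) = -2.8000;  x ← (1−ω)·1.0000 + ω·-2.8000 = -3.9400
  y: GS value = (7 - (-4)·-3.9400 - (4)·2.0000) / (9) = -1.8622;  y ← (1−ω)·2.0000 + ω·-1.8622 = -3.0209
  z: GS value = (-4 - (1)·-3.9400 - (4)·-3.0209) / (-6) = -2.0039;  z ← (1−ω)·2.0000 + ω·-2.0039 = -3.2051
Iteration 2:
  x: GS value = (-12 - (2)·-3.0209 - (-1)·-3.2051) / (5) = -1.8327;  x ← (1−ω)·-3.9400 + ω·-1.8327 = -1.2005
  y: GS value = (7 - (-4)·-1.2005 - (4)·-3.2051) / (9) = 1.6687;  y ← (1−ω)·-3.0209 + ω·1.6687 = 3.0756
  z: GS value = (-4 - (1)·-1.2005 - (4)·3.0756) / (-6) = 2.5170;  z ← (1−ω)·-3.2051 + ω·2.5170 = 4.2336

(-1.2005, 3.0756, 4.2336)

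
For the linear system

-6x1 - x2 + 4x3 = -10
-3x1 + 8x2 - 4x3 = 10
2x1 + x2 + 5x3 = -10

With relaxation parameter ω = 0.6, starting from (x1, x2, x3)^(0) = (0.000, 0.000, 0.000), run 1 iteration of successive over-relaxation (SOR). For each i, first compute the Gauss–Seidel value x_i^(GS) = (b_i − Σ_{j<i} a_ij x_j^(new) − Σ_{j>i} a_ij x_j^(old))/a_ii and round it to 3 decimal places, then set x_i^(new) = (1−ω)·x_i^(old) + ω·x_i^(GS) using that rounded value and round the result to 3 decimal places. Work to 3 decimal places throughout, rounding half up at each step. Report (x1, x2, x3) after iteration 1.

Iteration 1:
  x1: GS value = (-10 - (-1)·0.000 - (4)·0.000) / (-6) = 1.667;  x1 ← (1−ω)·0.000 + ω·1.667 = 1.000
  x2: GS value = (10 - (-3)·1.000 - (-4)·0.000) / (8) = 1.625;  x2 ← (1−ω)·0.000 + ω·1.625 = 0.975
  x3: GS value = (-10 - (2)·1.000 - (1)·0.975) / (5) = -2.595;  x3 ← (1−ω)·0.000 + ω·-2.595 = -1.557

(1.000, 0.975, -1.557)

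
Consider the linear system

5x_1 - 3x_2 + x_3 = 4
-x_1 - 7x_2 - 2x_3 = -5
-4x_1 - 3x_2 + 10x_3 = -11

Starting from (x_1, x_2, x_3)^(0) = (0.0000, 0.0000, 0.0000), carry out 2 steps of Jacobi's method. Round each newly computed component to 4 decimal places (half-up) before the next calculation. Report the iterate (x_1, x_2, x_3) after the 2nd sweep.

Iteration 1:
  x_1 = (4 - (-3)·0.0000 - (1)·0.0000) / (5) = 0.8000
  x_2 = (-5 - (-1)·0.0000 - (-2)·0.0000) / (-7) = 0.7143
  x_3 = (-11 - (-4)·0.0000 - (-3)·0.0000) / (10) = -1.1000
Iteration 2:
  x_1 = (4 - (-3)·0.7143 - (1)·-1.1000) / (5) = 1.4486
  x_2 = (-5 - (-1)·0.8000 - (-2)·-1.1000) / (-7) = 0.9143
  x_3 = (-11 - (-4)·0.8000 - (-3)·0.7143) / (10) = -0.5657

(1.4486, 0.9143, -0.5657)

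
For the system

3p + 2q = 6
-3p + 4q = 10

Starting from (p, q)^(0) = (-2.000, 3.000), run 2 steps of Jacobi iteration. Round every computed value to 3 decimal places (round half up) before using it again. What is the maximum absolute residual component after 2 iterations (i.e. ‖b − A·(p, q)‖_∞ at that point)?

Iteration 1:
  p = (6 - (2)·3.000) / (3) = 0.000
  q = (10 - (-3)·-2.000) / (4) = 1.000
Iteration 2:
  p = (6 - (2)·1.000) / (3) = 1.333
  q = (10 - (-3)·0.000) / (4) = 2.500
Residual b − A·x = (-2.999, 3.999); ∞-norm = 3.999

3.999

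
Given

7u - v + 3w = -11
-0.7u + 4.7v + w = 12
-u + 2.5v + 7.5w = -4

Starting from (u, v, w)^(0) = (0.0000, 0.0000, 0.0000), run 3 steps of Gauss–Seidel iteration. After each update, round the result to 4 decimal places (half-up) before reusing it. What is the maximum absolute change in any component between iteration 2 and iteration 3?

0.0778

Iteration 1:
  u = (-11 - (-1)·0.0000 - (3)·0.0000) / (7) = -1.5714
  v = (12 - (-0.7)·-1.5714 - (1)·0.0000) / (4.7) = 2.3192
  w = (-4 - (-1)·-1.5714 - (2.5)·2.3192) / (7.5) = -1.5159
Iteration 2:
  u = (-11 - (-1)·2.3192 - (3)·-1.5159) / (7) = -0.5904
  v = (12 - (-0.7)·-0.5904 - (1)·-1.5159) / (4.7) = 2.7878
  w = (-4 - (-1)·-0.5904 - (2.5)·2.7878) / (7.5) = -1.5413
Iteration 3:
  u = (-11 - (-1)·2.7878 - (3)·-1.5413) / (7) = -0.5126
  v = (12 - (-0.7)·-0.5126 - (1)·-1.5413) / (4.7) = 2.8048
  w = (-4 - (-1)·-0.5126 - (2.5)·2.8048) / (7.5) = -1.5366
Change: (0.0778, 0.0170, 0.0047) → max |·| = 0.0778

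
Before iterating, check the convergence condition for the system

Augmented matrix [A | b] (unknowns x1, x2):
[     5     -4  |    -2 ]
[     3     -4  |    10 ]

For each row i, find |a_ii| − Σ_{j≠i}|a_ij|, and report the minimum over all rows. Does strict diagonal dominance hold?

1

row 1: |5| − (4) = 1
row 2: |-4| − (3) = 1
minimum over rows = 1 → strictly diagonally dominant (convergence guaranteed)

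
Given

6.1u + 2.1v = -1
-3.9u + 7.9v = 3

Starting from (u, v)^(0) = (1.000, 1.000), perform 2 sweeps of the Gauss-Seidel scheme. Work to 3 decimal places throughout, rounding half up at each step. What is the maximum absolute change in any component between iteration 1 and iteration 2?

0.300

Iteration 1:
  u = (-1 - (2.1)·1.000) / (6.1) = -0.508
  v = (3 - (-3.9)·-0.508) / (7.9) = 0.129
Iteration 2:
  u = (-1 - (2.1)·0.129) / (6.1) = -0.208
  v = (3 - (-3.9)·-0.208) / (7.9) = 0.277
Change: (0.300, 0.148) → max |·| = 0.300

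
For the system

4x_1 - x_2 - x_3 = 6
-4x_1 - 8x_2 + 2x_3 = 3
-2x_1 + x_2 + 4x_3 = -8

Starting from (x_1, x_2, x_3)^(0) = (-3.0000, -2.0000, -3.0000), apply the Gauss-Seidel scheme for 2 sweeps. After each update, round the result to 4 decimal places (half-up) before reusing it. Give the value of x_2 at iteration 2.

Iteration 1:
  x_1 = (6 - (-1)·-2.0000 - (-1)·-3.0000) / (4) = 0.2500
  x_2 = (3 - (-4)·0.2500 - (2)·-3.0000) / (-8) = -1.2500
  x_3 = (-8 - (-2)·0.2500 - (1)·-1.2500) / (4) = -1.5625
Iteration 2:
  x_1 = (6 - (-1)·-1.2500 - (-1)·-1.5625) / (4) = 0.7969
  x_2 = (3 - (-4)·0.7969 - (2)·-1.5625) / (-8) = -1.1641
  x_3 = (-8 - (-2)·0.7969 - (1)·-1.1641) / (4) = -1.3105

-1.1641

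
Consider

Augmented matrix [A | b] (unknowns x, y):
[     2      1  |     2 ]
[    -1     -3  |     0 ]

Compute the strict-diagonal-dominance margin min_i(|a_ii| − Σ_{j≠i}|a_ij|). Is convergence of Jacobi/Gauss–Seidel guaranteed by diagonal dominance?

1

row 1: |2| − (1) = 1
row 2: |-3| − (1) = 2
minimum over rows = 1 → strictly diagonally dominant (convergence guaranteed)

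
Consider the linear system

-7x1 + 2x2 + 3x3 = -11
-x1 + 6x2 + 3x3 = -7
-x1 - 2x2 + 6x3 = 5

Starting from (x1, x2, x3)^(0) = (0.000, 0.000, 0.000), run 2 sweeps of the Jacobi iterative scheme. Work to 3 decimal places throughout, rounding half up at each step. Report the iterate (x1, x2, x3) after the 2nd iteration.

(1.595, -1.321, 0.706)

Iteration 1:
  x1 = (-11 - (2)·0.000 - (3)·0.000) / (-7) = 1.571
  x2 = (-7 - (-1)·0.000 - (3)·0.000) / (6) = -1.167
  x3 = (5 - (-1)·0.000 - (-2)·0.000) / (6) = 0.833
Iteration 2:
  x1 = (-11 - (2)·-1.167 - (3)·0.833) / (-7) = 1.595
  x2 = (-7 - (-1)·1.571 - (3)·0.833) / (6) = -1.321
  x3 = (5 - (-1)·1.571 - (-2)·-1.167) / (6) = 0.706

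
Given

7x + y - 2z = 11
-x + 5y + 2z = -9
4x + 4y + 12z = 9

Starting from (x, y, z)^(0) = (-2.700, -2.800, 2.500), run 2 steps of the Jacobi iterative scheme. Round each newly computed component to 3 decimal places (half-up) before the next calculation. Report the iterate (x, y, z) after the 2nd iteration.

Iteration 1:
  x = (11 - (1)·-2.800 - (-2)·2.500) / (7) = 2.686
  y = (-9 - (-1)·-2.700 - (2)·2.500) / (5) = -3.340
  z = (9 - (4)·-2.700 - (4)·-2.800) / (12) = 2.583
Iteration 2:
  x = (11 - (1)·-3.340 - (-2)·2.583) / (7) = 2.787
  y = (-9 - (-1)·2.686 - (2)·2.583) / (5) = -2.296
  z = (9 - (4)·2.686 - (4)·-3.340) / (12) = 0.968

(2.787, -2.296, 0.968)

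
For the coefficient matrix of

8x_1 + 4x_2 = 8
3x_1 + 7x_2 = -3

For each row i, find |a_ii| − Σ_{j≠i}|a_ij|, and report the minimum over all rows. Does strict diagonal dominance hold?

4

row 1: |8| − (4) = 4
row 2: |7| − (3) = 4
minimum over rows = 4 → strictly diagonally dominant (convergence guaranteed)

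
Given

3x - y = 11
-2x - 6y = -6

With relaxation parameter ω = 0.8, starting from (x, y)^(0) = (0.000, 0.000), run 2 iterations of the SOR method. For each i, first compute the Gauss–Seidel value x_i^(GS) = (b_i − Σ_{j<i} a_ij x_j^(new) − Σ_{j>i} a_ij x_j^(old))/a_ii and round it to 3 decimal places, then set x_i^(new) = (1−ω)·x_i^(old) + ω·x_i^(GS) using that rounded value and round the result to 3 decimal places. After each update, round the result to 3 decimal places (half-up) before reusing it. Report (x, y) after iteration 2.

(3.525, -0.136)

Iteration 1:
  x: GS value = (11 - (-1)·0.000) / (3) = 3.667;  x ← (1−ω)·0.000 + ω·3.667 = 2.934
  y: GS value = (-6 - (-2)·2.934) / (-6) = 0.022;  y ← (1−ω)·0.000 + ω·0.022 = 0.018
Iteration 2:
  x: GS value = (11 - (-1)·0.018) / (3) = 3.673;  x ← (1−ω)·2.934 + ω·3.673 = 3.525
  y: GS value = (-6 - (-2)·3.525) / (-6) = -0.175;  y ← (1−ω)·0.018 + ω·-0.175 = -0.136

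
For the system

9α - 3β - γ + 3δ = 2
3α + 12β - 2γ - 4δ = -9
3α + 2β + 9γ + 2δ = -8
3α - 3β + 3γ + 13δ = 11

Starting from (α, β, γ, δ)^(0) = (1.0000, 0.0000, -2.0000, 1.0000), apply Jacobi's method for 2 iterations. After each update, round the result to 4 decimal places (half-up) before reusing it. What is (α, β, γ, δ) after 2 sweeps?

(-0.6306, -0.5484, -0.7949, 1.0256)

Iteration 1:
  α = (2 - (-3)·0.0000 - (-1)·-2.0000 - (3)·1.0000) / (9) = -0.3333
  β = (-9 - (3)·1.0000 - (-2)·-2.0000 - (-4)·1.0000) / (12) = -1.0000
  γ = (-8 - (3)·1.0000 - (2)·0.0000 - (2)·1.0000) / (9) = -1.4444
  δ = (11 - (3)·1.0000 - (-3)·0.0000 - (3)·-2.0000) / (13) = 1.0769
Iteration 2:
  α = (2 - (-3)·-1.0000 - (-1)·-1.4444 - (3)·1.0769) / (9) = -0.6306
  β = (-9 - (3)·-0.3333 - (-2)·-1.4444 - (-4)·1.0769) / (12) = -0.5484
  γ = (-8 - (3)·-0.3333 - (2)·-1.0000 - (2)·1.0769) / (9) = -0.7949
  δ = (11 - (3)·-0.3333 - (-3)·-1.0000 - (3)·-1.4444) / (13) = 1.0256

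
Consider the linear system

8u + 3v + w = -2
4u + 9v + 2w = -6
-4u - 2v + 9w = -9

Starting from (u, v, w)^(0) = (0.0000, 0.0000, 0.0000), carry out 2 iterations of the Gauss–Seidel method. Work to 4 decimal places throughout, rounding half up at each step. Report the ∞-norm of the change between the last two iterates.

0.3627

Iteration 1:
  u = (-2 - (3)·0.0000 - (1)·0.0000) / (8) = -0.2500
  v = (-6 - (4)·-0.2500 - (2)·0.0000) / (9) = -0.5556
  w = (-9 - (-4)·-0.2500 - (-2)·-0.5556) / (9) = -1.2346
Iteration 2:
  u = (-2 - (3)·-0.5556 - (1)·-1.2346) / (8) = 0.1127
  v = (-6 - (4)·0.1127 - (2)·-1.2346) / (9) = -0.4424
  w = (-9 - (-4)·0.1127 - (-2)·-0.4424) / (9) = -1.0482
Change: (0.3627, 0.1132, 0.1864) → max |·| = 0.3627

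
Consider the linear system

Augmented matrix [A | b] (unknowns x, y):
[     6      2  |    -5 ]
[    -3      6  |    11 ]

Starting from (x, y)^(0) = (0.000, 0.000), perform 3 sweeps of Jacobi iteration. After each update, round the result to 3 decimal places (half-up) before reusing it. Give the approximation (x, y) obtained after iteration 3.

(-1.306, 1.111)

Iteration 1:
  x = (-5 - (2)·0.000) / (6) = -0.833
  y = (11 - (-3)·0.000) / (6) = 1.833
Iteration 2:
  x = (-5 - (2)·1.833) / (6) = -1.444
  y = (11 - (-3)·-0.833) / (6) = 1.417
Iteration 3:
  x = (-5 - (2)·1.417) / (6) = -1.306
  y = (11 - (-3)·-1.444) / (6) = 1.111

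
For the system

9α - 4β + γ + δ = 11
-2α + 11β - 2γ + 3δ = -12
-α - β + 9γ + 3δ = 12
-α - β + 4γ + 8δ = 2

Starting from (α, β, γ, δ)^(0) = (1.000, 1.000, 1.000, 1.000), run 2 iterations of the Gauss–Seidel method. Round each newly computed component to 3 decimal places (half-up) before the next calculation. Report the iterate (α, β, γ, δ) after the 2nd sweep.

Iteration 1:
  α = (11 - (-4)·1.000 - (1)·1.000 - (1)·1.000) / (9) = 1.444
  β = (-12 - (-2)·1.444 - (-2)·1.000 - (3)·1.000) / (11) = -0.919
  γ = (12 - (-1)·1.444 - (-1)·-0.919 - (3)·1.000) / (9) = 1.058
  δ = (2 - (-1)·1.444 - (-1)·-0.919 - (4)·1.058) / (8) = -0.213
Iteration 2:
  α = (11 - (-4)·-0.919 - (1)·1.058 - (1)·-0.213) / (9) = 0.720
  β = (-12 - (-2)·0.720 - (-2)·1.058 - (3)·-0.213) / (11) = -0.710
  γ = (12 - (-1)·0.720 - (-1)·-0.710 - (3)·-0.213) / (9) = 1.405
  δ = (2 - (-1)·0.720 - (-1)·-0.710 - (4)·1.405) / (8) = -0.451

(0.720, -0.710, 1.405, -0.451)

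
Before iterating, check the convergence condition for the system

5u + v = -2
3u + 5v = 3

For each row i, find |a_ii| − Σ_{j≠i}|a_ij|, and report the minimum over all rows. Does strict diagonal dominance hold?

row 1: |5| − (1) = 4
row 2: |5| − (3) = 2
minimum over rows = 2 → strictly diagonally dominant (convergence guaranteed)

2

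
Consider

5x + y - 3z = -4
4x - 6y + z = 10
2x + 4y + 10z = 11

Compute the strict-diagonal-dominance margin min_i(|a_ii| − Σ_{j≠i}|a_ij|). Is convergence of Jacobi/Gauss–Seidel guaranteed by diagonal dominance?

row 1: |5| − (1+3) = 1
row 2: |-6| − (4+1) = 1
row 3: |10| − (2+4) = 4
minimum over rows = 1 → strictly diagonally dominant (convergence guaranteed)

1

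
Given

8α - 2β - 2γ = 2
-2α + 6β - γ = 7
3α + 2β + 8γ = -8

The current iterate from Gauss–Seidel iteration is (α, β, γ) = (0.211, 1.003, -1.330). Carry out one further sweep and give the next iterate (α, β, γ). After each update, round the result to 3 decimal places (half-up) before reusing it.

(0.168, 1.001, -1.313)

One sweep:
  α = (2 - (-2)·1.003 - (-2)·-1.330) / (8) = 0.168
  β = (7 - (-2)·0.168 - (-1)·-1.330) / (6) = 1.001
  γ = (-8 - (3)·0.168 - (2)·1.001) / (8) = -1.313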